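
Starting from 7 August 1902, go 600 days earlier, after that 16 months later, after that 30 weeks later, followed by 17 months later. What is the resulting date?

Going back 600 days from August 7, 1902:
Going back 7 days from August 7, 1902 reaches the end of the previous month; 600 − 7 = 593 left.
July 1902 has 31 days: 593 − 31 = 562 left.
June 1902 has 30 days: 562 − 30 = 532 left.
May 1902 has 31 days: 532 − 31 = 501 left.
April 1902 has 30 days: 501 − 30 = 471 left.
March 1902 has 31 days: 471 − 31 = 440 left.
February 1902 has 28 days (1902 is not a leap year): 440 − 28 = 412 left.
January 1902 has 31 days: 412 − 31 = 381 left.
December 1901 has 31 days: 381 − 31 = 350 left.
November 1901 has 30 days: 350 − 30 = 320 left.
October 1901 has 31 days: 320 − 31 = 289 left.
September 1901 has 30 days: 289 − 30 = 259 left.
August 1901 has 31 days: 259 − 31 = 228 left.
July 1901 has 31 days: 228 − 31 = 197 left.
June 1901 has 30 days: 197 − 30 = 167 left.
May 1901 has 31 days: 167 − 31 = 136 left.
April 1901 has 30 days: 136 − 30 = 106 left.
March 1901 has 31 days: 106 − 31 = 75 left.
February 1901 has 28 days (1901 is not a leap year): 75 − 28 = 47 left.
January 1901 has 31 days: 47 − 31 = 16 left.
December 1900 has 31 days; 31 − 16 = 15 → December 15, 1900.
Counting forward 16 months from December 15, 1900:
month 12 + 16 = 28, which is month 4 of year 1902 → April 1902.
Day 15 is valid in April, giving April 15, 1902.
Counting forward 30 weeks (= 210 days) from April 15, 1902:
April has 30 days, so 30 − 15 = 15 days remain after April 15, 1902; 210 − 15 = 195 left.
May 1902 has 31 days: 195 − 31 = 164 left.
June 1902 has 30 days: 164 − 30 = 134 left.
July 1902 has 31 days: 134 − 31 = 103 left.
August 1902 has 31 days: 103 − 31 = 72 left.
September 1902 has 30 days: 72 − 30 = 42 left.
October 1902 has 31 days: 42 − 31 = 11 left.
11 days into November 1902 → November 11, 1902.
Adding 17 months from November 11, 1902:
month 11 + 17 = 28, which is month 4 of year 1904 → April 1904.
Day 11 is valid in April, giving April 11, 1904.

April 11, 1904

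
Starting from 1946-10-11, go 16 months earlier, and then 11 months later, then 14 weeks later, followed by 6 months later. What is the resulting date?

Going back 16 months from October 11, 1946:
month 10 − 16 = -6, which is month 6 of year 1945 → June 1945.
Day 11 is valid in June, giving June 11, 1945.
Adding 11 months from June 11, 1945:
month 6 + 11 = 17, which is month 5 of year 1946 → May 1946.
Day 11 is valid in May, giving May 11, 1946.
Adding 14 weeks (= 98 days) from May 11, 1946:
May has 31 days, so 31 − 11 = 20 days remain after May 11, 1946; 98 − 20 = 78 left.
June 1946 has 30 days: 78 − 30 = 48 left.
July 1946 has 31 days: 48 − 31 = 17 left.
17 days into August 1946 → August 17, 1946.
Adding 6 months from August 17, 1946:
month 8 + 6 = 14, which is month 2 of year 1947 → February 1947.
Day 17 is valid in February, giving February 17, 1947.

February 17, 1947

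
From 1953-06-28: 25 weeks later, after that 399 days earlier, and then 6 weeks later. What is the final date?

December 28, 1952

Advancing 25 weeks (= 175 days) from June 28, 1953:
June has 30 days, so 30 − 28 = 2 days remain after June 28, 1953; 175 − 2 = 173 left.
July 1953 has 31 days: 173 − 31 = 142 left.
August 1953 has 31 days: 142 − 31 = 111 left.
September 1953 has 30 days: 111 − 30 = 81 left.
October 1953 has 31 days: 81 − 31 = 50 left.
November 1953 has 30 days: 50 − 30 = 20 left.
20 days into December 1953 → December 20, 1953.
Counting back 399 days from December 20, 1953:
Going back 20 days from December 20, 1953 reaches the end of the previous month; 399 − 20 = 379 left.
November 1953 has 30 days: 379 − 30 = 349 left.
October 1953 has 31 days: 349 − 31 = 318 left.
September 1953 has 30 days: 318 − 30 = 288 left.
August 1953 has 31 days: 288 − 31 = 257 left.
July 1953 has 31 days: 257 − 31 = 226 left.
June 1953 has 30 days: 226 − 30 = 196 left.
May 1953 has 31 days: 196 − 31 = 165 left.
April 1953 has 30 days: 165 − 30 = 135 left.
March 1953 has 31 days: 135 − 31 = 104 left.
February 1953 has 28 days (1953 is not a leap year): 104 − 28 = 76 left.
January 1953 has 31 days: 76 − 31 = 45 left.
December 1952 has 31 days: 45 − 31 = 14 left.
November 1952 has 30 days; 30 − 14 = 16 → November 16, 1952.
Adding 6 weeks (= 42 days) from November 16, 1952:
November has 30 days, so 30 − 16 = 14 days remain after November 16, 1952; 42 − 14 = 28 left.
28 days into December 1952 → December 28, 1952.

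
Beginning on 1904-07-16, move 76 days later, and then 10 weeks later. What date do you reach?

Counting forward 76 days from July 16, 1904:
July has 31 days, so 31 − 16 = 15 days remain after July 16, 1904; 76 − 15 = 61 left.
August 1904 has 31 days: 61 − 31 = 30 left.
30 days into September 1904 → September 30, 1904.
Advancing 10 weeks (= 70 days) from September 30, 1904:
September has 30 days, so 30 − 30 = 0 days remain after September 30, 1904; 70 − 0 = 70 left.
October 1904 has 31 days: 70 − 31 = 39 left.
November 1904 has 30 days: 39 − 30 = 9 left.
9 days into December 1904 → December 9, 1904.

December 9, 1904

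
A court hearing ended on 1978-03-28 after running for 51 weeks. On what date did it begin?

April 5, 1977

Counting back 51 weeks = 357 days from March 28, 1978.
Going back 28 days from March 28, 1978 reaches the end of the previous month; 357 − 28 = 329 left.
February 1978 has 28 days (1978 is not a leap year): 329 − 28 = 301 left.
January 1978 has 31 days: 301 − 31 = 270 left.
December 1977 has 31 days: 270 − 31 = 239 left.
November 1977 has 30 days: 239 − 30 = 209 left.
October 1977 has 31 days: 209 − 31 = 178 left.
September 1977 has 30 days: 178 − 30 = 148 left.
August 1977 has 31 days: 148 − 31 = 117 left.
July 1977 has 31 days: 117 − 31 = 86 left.
June 1977 has 30 days: 86 − 30 = 56 left.
May 1977 has 31 days: 56 − 31 = 25 left.
April 1977 has 30 days; 30 − 25 = 5 → April 5, 1977.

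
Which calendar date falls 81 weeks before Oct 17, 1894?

March 29, 1893

Counting back 81 weeks = 567 days from October 17, 1894.
Going back 17 days from October 17, 1894 reaches the end of the previous month; 567 − 17 = 550 left.
September 1894 has 30 days: 550 − 30 = 520 left.
August 1894 has 31 days: 520 − 31 = 489 left.
July 1894 has 31 days: 489 − 31 = 458 left.
June 1894 has 30 days: 458 − 30 = 428 left.
May 1894 has 31 days: 428 − 31 = 397 left.
April 1894 has 30 days: 397 − 30 = 367 left.
March 1894 has 31 days: 367 − 31 = 336 left.
February 1894 has 28 days (1894 is not a leap year): 336 − 28 = 308 left.
January 1894 has 31 days: 308 − 31 = 277 left.
December 1893 has 31 days: 277 − 31 = 246 left.
November 1893 has 30 days: 246 − 30 = 216 left.
October 1893 has 31 days: 216 − 31 = 185 left.
September 1893 has 30 days: 185 − 30 = 155 left.
August 1893 has 31 days: 155 − 31 = 124 left.
July 1893 has 31 days: 124 − 31 = 93 left.
June 1893 has 30 days: 93 − 30 = 63 left.
May 1893 has 31 days: 63 − 31 = 32 left.
April 1893 has 30 days: 32 − 30 = 2 left.
March 1893 has 31 days; 31 − 2 = 29 → March 29, 1893.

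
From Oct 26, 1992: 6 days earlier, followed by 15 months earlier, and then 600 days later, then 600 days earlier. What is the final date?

July 20, 1991

Counting back 6 days from October 26, 1992:
26 − 6 = 20, still in October 1992.
Counting back 15 months from October 20, 1992:
month 10 − 15 = -5, which is month 7 of year 1991 → July 1991.
Day 20 is valid in July, giving July 20, 1991.
Counting forward 600 days from July 20, 1991:
July has 31 days, so 31 − 20 = 11 days remain after July 20, 1991; 600 − 11 = 589 left.
August 1991 has 31 days: 589 − 31 = 558 left.
September 1991 has 30 days: 558 − 30 = 528 left.
October 1991 has 31 days: 528 − 31 = 497 left.
November 1991 has 30 days: 497 − 30 = 467 left.
December 1991 has 31 days: 467 − 31 = 436 left.
January 1992 has 31 days: 436 − 31 = 405 left.
February 1992 has 29 days (1992 is a leap year): 405 − 29 = 376 left.
March 1992 has 31 days: 376 − 31 = 345 left.
April 1992 has 30 days: 345 − 30 = 315 left.
May 1992 has 31 days: 315 − 31 = 284 left.
June 1992 has 30 days: 284 − 30 = 254 left.
July 1992 has 31 days: 254 − 31 = 223 left.
August 1992 has 31 days: 223 − 31 = 192 left.
September 1992 has 30 days: 192 − 30 = 162 left.
October 1992 has 31 days: 162 − 31 = 131 left.
November 1992 has 30 days: 131 − 30 = 101 left.
December 1992 has 31 days: 101 − 31 = 70 left.
January 1993 has 31 days: 70 − 31 = 39 left.
February 1993 has 28 days (1993 is not a leap year): 39 − 28 = 11 left.
11 days into March 1993 → March 11, 1993.
Going back 600 days from March 11, 1993:
Going back 11 days from March 11, 1993 reaches the end of the previous month; 600 − 11 = 589 left.
February 1993 has 28 days (1993 is not a leap year): 589 − 28 = 561 left.
January 1993 has 31 days: 561 − 31 = 530 left.
December 1992 has 31 days: 530 − 31 = 499 left.
November 1992 has 30 days: 499 − 30 = 469 left.
October 1992 has 31 days: 469 − 31 = 438 left.
September 1992 has 30 days: 438 − 30 = 408 left.
August 1992 has 31 days: 408 − 31 = 377 left.
July 1992 has 31 days: 377 − 31 = 346 left.
June 1992 has 30 days: 346 − 30 = 316 left.
May 1992 has 31 days: 316 − 31 = 285 left.
April 1992 has 30 days: 285 − 30 = 255 left.
March 1992 has 31 days: 255 − 31 = 224 left.
February 1992 has 29 days (1992 is a leap year): 224 − 29 = 195 left.
January 1992 has 31 days: 195 − 31 = 164 left.
December 1991 has 31 days: 164 − 31 = 133 left.
November 1991 has 30 days: 133 − 30 = 103 left.
October 1991 has 31 days: 103 − 31 = 72 left.
September 1991 has 30 days: 72 − 30 = 42 left.
August 1991 has 31 days: 42 − 31 = 11 left.
July 1991 has 31 days; 31 − 11 = 20 → July 20, 1991.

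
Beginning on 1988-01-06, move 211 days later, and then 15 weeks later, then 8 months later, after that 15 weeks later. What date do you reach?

October 30, 1989

Counting forward 211 days from January 6, 1988:
January has 31 days, so 31 − 6 = 25 days remain after January 6, 1988; 211 − 25 = 186 left.
February 1988 has 29 days (1988 is a leap year): 186 − 29 = 157 left.
March 1988 has 31 days: 157 − 31 = 126 left.
April 1988 has 30 days: 126 − 30 = 96 left.
May 1988 has 31 days: 96 − 31 = 65 left.
June 1988 has 30 days: 65 − 30 = 35 left.
July 1988 has 31 days: 35 − 31 = 4 left.
4 days into August 1988 → August 4, 1988.
Advancing 15 weeks (= 105 days) from August 4, 1988:
August has 31 days, so 31 − 4 = 27 days remain after August 4, 1988; 105 − 27 = 78 left.
September 1988 has 30 days: 78 − 30 = 48 left.
October 1988 has 31 days: 48 − 31 = 17 left.
17 days into November 1988 → November 17, 1988.
Counting forward 8 months from November 17, 1988:
month 11 + 8 = 19, which is month 7 of year 1989 → July 1989.
Day 17 is valid in July, giving July 17, 1989.
Advancing 15 weeks (= 105 days) from July 17, 1989:
July has 31 days, so 31 − 17 = 14 days remain after July 17, 1989; 105 − 14 = 91 left.
August 1989 has 31 days: 91 − 31 = 60 left.
September 1989 has 30 days: 60 − 30 = 30 left.
30 days into October 1989 → October 30, 1989.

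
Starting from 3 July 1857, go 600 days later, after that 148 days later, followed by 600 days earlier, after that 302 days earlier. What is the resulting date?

Adding 600 days from July 3, 1857:
July has 31 days, so 31 − 3 = 28 days remain after July 3, 1857; 600 − 28 = 572 left.
August 1857 has 31 days: 572 − 31 = 541 left.
September 1857 has 30 days: 541 − 30 = 511 left.
October 1857 has 31 days: 511 − 31 = 480 left.
November 1857 has 30 days: 480 − 30 = 450 left.
December 1857 has 31 days: 450 − 31 = 419 left.
January 1858 has 31 days: 419 − 31 = 388 left.
February 1858 has 28 days (1858 is not a leap year): 388 − 28 = 360 left.
March 1858 has 31 days: 360 − 31 = 329 left.
April 1858 has 30 days: 329 − 30 = 299 left.
May 1858 has 31 days: 299 − 31 = 268 left.
June 1858 has 30 days: 268 − 30 = 238 left.
July 1858 has 31 days: 238 − 31 = 207 left.
August 1858 has 31 days: 207 − 31 = 176 left.
September 1858 has 30 days: 176 − 30 = 146 left.
October 1858 has 31 days: 146 − 31 = 115 left.
November 1858 has 30 days: 115 − 30 = 85 left.
December 1858 has 31 days: 85 − 31 = 54 left.
January 1859 has 31 days: 54 − 31 = 23 left.
23 days into February 1859 → February 23, 1859.
Counting forward 148 days from February 23, 1859:
February has 28 days, so 28 − 23 = 5 days remain after February 23, 1859; 148 − 5 = 143 left.
March 1859 has 31 days: 143 − 31 = 112 left.
April 1859 has 30 days: 112 − 30 = 82 left.
May 1859 has 31 days: 82 − 31 = 51 left.
June 1859 has 30 days: 51 − 30 = 21 left.
21 days into July 1859 → July 21, 1859.
Subtracting 600 days from July 21, 1859:
Going back 21 days from July 21, 1859 reaches the end of the previous month; 600 − 21 = 579 left.
June 1859 has 30 days: 579 − 30 = 549 left.
May 1859 has 31 days: 549 − 31 = 518 left.
April 1859 has 30 days: 518 − 30 = 488 left.
March 1859 has 31 days: 488 − 31 = 457 left.
February 1859 has 28 days (1859 is not a leap year): 457 − 28 = 429 left.
January 1859 has 31 days: 429 − 31 = 398 left.
December 1858 has 31 days: 398 − 31 = 367 left.
November 1858 has 30 days: 367 − 30 = 337 left.
October 1858 has 31 days: 337 − 31 = 306 left.
September 1858 has 30 days: 306 − 30 = 276 left.
August 1858 has 31 days: 276 − 31 = 245 left.
July 1858 has 31 days: 245 − 31 = 214 left.
June 1858 has 30 days: 214 − 30 = 184 left.
May 1858 has 31 days: 184 − 31 = 153 left.
April 1858 has 30 days: 153 − 30 = 123 left.
March 1858 has 31 days: 123 − 31 = 92 left.
February 1858 has 28 days (1858 is not a leap year): 92 − 28 = 64 left.
January 1858 has 31 days: 64 − 31 = 33 left.
December 1857 has 31 days: 33 − 31 = 2 left.
November 1857 has 30 days; 30 − 2 = 28 → November 28, 1857.
Subtracting 302 days from November 28, 1857:
Going back 28 days from November 28, 1857 reaches the end of the previous month; 302 − 28 = 274 left.
October 1857 has 31 days: 274 − 31 = 243 left.
September 1857 has 30 days: 243 − 30 = 213 left.
August 1857 has 31 days: 213 − 31 = 182 left.
July 1857 has 31 days: 182 − 31 = 151 left.
June 1857 has 30 days: 151 − 30 = 121 left.
May 1857 has 31 days: 121 − 31 = 90 left.
April 1857 has 30 days: 90 − 30 = 60 left.
March 1857 has 31 days: 60 − 31 = 29 left.
February 1857 has 28 days (1857 is not a leap year): 29 − 28 = 1 left.
January 1857 has 31 days; 31 − 1 = 30 → January 30, 1857.

January 30, 1857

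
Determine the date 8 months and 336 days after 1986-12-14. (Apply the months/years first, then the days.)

July 15, 1988

Advancing 8 months and 336 days from December 14, 1986: first the month/year part, then the days.
month 12 + 8 = 20, which is month 8 of year 1987 → August 1987.
Day 14 is valid in August, giving August 14, 1987.
Now add 336 days from August 14, 1987.
August has 31 days, so 31 − 14 = 17 days remain after August 14, 1987; 336 − 17 = 319 left.
September 1987 has 30 days: 319 − 30 = 289 left.
October 1987 has 31 days: 289 − 31 = 258 left.
November 1987 has 30 days: 258 − 30 = 228 left.
December 1987 has 31 days: 228 − 31 = 197 left.
January 1988 has 31 days: 197 − 31 = 166 left.
February 1988 has 29 days (1988 is a leap year): 166 − 29 = 137 left.
March 1988 has 31 days: 137 − 31 = 106 left.
April 1988 has 30 days: 106 − 30 = 76 left.
May 1988 has 31 days: 76 − 31 = 45 left.
June 1988 has 30 days: 45 − 30 = 15 left.
15 days into July 1988 → July 15, 1988.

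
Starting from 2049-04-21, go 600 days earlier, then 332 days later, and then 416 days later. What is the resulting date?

Counting back 600 days from April 21, 2049:
Going back 21 days from April 21, 2049 reaches the end of the previous month; 600 − 21 = 579 left.
March 2049 has 31 days: 579 − 31 = 548 left.
February 2049 has 28 days (2049 is not a leap year): 548 − 28 = 520 left.
January 2049 has 31 days: 520 − 31 = 489 left.
December 2048 has 31 days: 489 − 31 = 458 left.
November 2048 has 30 days: 458 − 30 = 428 left.
October 2048 has 31 days: 428 − 31 = 397 left.
September 2048 has 30 days: 397 − 30 = 367 left.
August 2048 has 31 days: 367 − 31 = 336 left.
July 2048 has 31 days: 336 − 31 = 305 left.
June 2048 has 30 days: 305 − 30 = 275 left.
May 2048 has 31 days: 275 − 31 = 244 left.
April 2048 has 30 days: 244 − 30 = 214 left.
March 2048 has 31 days: 214 − 31 = 183 left.
February 2048 has 29 days (2048 is a leap year): 183 − 29 = 154 left.
January 2048 has 31 days: 154 − 31 = 123 left.
December 2047 has 31 days: 123 − 31 = 92 left.
November 2047 has 30 days: 92 − 30 = 62 left.
October 2047 has 31 days: 62 − 31 = 31 left.
September 2047 has 30 days: 31 − 30 = 1 left.
August 2047 has 31 days; 31 − 1 = 30 → August 30, 2047.
Adding 332 days from August 30, 2047:
August has 31 days, so 31 − 30 = 1 day remains after August 30, 2047; 332 − 1 = 331 left.
September 2047 has 30 days: 331 − 30 = 301 left.
October 2047 has 31 days: 301 − 31 = 270 left.
November 2047 has 30 days: 270 − 30 = 240 left.
December 2047 has 31 days: 240 − 31 = 209 left.
January 2048 has 31 days: 209 − 31 = 178 left.
February 2048 has 29 days (2048 is a leap year): 178 − 29 = 149 left.
March 2048 has 31 days: 149 − 31 = 118 left.
April 2048 has 30 days: 118 − 30 = 88 left.
May 2048 has 31 days: 88 − 31 = 57 left.
June 2048 has 30 days: 57 − 30 = 27 left.
27 days into July 2048 → July 27, 2048.
Adding 416 days from July 27, 2048:
July has 31 days, so 31 − 27 = 4 days remain after July 27, 2048; 416 − 4 = 412 left.
August 2048 has 31 days: 412 − 31 = 381 left.
September 2048 has 30 days: 381 − 30 = 351 left.
October 2048 has 31 days: 351 − 31 = 320 left.
November 2048 has 30 days: 320 − 30 = 290 left.
December 2048 has 31 days: 290 − 31 = 259 left.
January 2049 has 31 days: 259 − 31 = 228 left.
February 2049 has 28 days (2049 is not a leap year): 228 − 28 = 200 left.
March 2049 has 31 days: 200 − 31 = 169 left.
April 2049 has 30 days: 169 − 30 = 139 left.
May 2049 has 31 days: 139 − 31 = 108 left.
June 2049 has 30 days: 108 − 30 = 78 left.
July 2049 has 31 days: 78 − 31 = 47 left.
August 2049 has 31 days: 47 − 31 = 16 left.
16 days into September 2049 → September 16, 2049.

September 16, 2049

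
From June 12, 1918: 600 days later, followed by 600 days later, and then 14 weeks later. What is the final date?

Advancing 600 days from June 12, 1918:
June has 30 days, so 30 − 12 = 18 days remain after June 12, 1918; 600 − 18 = 582 left.
July 1918 has 31 days: 582 − 31 = 551 left.
August 1918 has 31 days: 551 − 31 = 520 left.
September 1918 has 30 days: 520 − 30 = 490 left.
October 1918 has 31 days: 490 − 31 = 459 left.
November 1918 has 30 days: 459 − 30 = 429 left.
December 1918 has 31 days: 429 − 31 = 398 left.
January 1919 has 31 days: 398 − 31 = 367 left.
February 1919 has 28 days (1919 is not a leap year): 367 − 28 = 339 left.
March 1919 has 31 days: 339 − 31 = 308 left.
April 1919 has 30 days: 308 − 30 = 278 left.
May 1919 has 31 days: 278 − 31 = 247 left.
June 1919 has 30 days: 247 − 30 = 217 left.
July 1919 has 31 days: 217 − 31 = 186 left.
August 1919 has 31 days: 186 − 31 = 155 left.
September 1919 has 30 days: 155 − 30 = 125 left.
October 1919 has 31 days: 125 − 31 = 94 left.
November 1919 has 30 days: 94 − 30 = 64 left.
December 1919 has 31 days: 64 − 31 = 33 left.
January 1920 has 31 days: 33 − 31 = 2 left.
2 days into February 1920 → February 2, 1920.
Counting forward 600 days from February 2, 1920:
February has 29 days, so 29 − 2 = 27 days remain after February 2, 1920; 600 − 27 = 573 left.
March 1920 has 31 days: 573 − 31 = 542 left.
April 1920 has 30 days: 542 − 30 = 512 left.
May 1920 has 31 days: 512 − 31 = 481 left.
June 1920 has 30 days: 481 − 30 = 451 left.
July 1920 has 31 days: 451 − 31 = 420 left.
August 1920 has 31 days: 420 − 31 = 389 left.
September 1920 has 30 days: 389 − 30 = 359 left.
October 1920 has 31 days: 359 − 31 = 328 left.
November 1920 has 30 days: 328 − 30 = 298 left.
December 1920 has 31 days: 298 − 31 = 267 left.
January 1921 has 31 days: 267 − 31 = 236 left.
February 1921 has 28 days (1921 is not a leap year): 236 − 28 = 208 left.
March 1921 has 31 days: 208 − 31 = 177 left.
April 1921 has 30 days: 177 − 30 = 147 left.
May 1921 has 31 days: 147 − 31 = 116 left.
June 1921 has 30 days: 116 − 30 = 86 left.
July 1921 has 31 days: 86 − 31 = 55 left.
August 1921 has 31 days: 55 − 31 = 24 left.
24 days into September 1921 → September 24, 1921.
Advancing 14 weeks (= 98 days) from September 24, 1921:
September has 30 days, so 30 − 24 = 6 days remain after September 24, 1921; 98 − 6 = 92 left.
October 1921 has 31 days: 92 − 31 = 61 left.
November 1921 has 30 days: 61 − 30 = 31 left.
31 days into December 1921 → December 31, 1921.

December 31, 1921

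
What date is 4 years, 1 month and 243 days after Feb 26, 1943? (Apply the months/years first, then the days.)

Advancing 4 years, 1 month and 243 days from February 26, 1943: first the month/year part, then the days.
+4 years → 1947; month 2 + 1 = 3 → March 1947.
Day 26 is valid in March, giving March 26, 1947.
Now add 243 days from March 26, 1947.
March has 31 days, so 31 − 26 = 5 days remain after March 26, 1947; 243 − 5 = 238 left.
April 1947 has 30 days: 238 − 30 = 208 left.
May 1947 has 31 days: 208 − 31 = 177 left.
June 1947 has 30 days: 177 − 30 = 147 left.
July 1947 has 31 days: 147 − 31 = 116 left.
August 1947 has 31 days: 116 − 31 = 85 left.
September 1947 has 30 days: 85 − 30 = 55 left.
October 1947 has 31 days: 55 − 31 = 24 left.
24 days into November 1947 → November 24, 1947.

November 24, 1947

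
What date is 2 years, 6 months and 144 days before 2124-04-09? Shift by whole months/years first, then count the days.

Counting back 2 years, 6 months and 144 days from April 9, 2124: first the month/year part, then the days.
-2 years → 2122; month 4 − 6 = -2, which is month 10 of year 2121 → October 2121.
Day 9 is valid in October, giving October 9, 2121.
Now subtract 144 days from October 9, 2121.
Going back 9 days from October 9, 2121 reaches the end of the previous month; 144 − 9 = 135 left.
September 2121 has 30 days: 135 − 30 = 105 left.
August 2121 has 31 days: 105 − 31 = 74 left.
July 2121 has 31 days: 74 − 31 = 43 left.
June 2121 has 30 days: 43 − 30 = 13 left.
May 2121 has 31 days; 31 − 13 = 18 → May 18, 2121.

May 18, 2121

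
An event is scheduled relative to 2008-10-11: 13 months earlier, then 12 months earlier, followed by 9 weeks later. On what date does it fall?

Going back 13 months from October 11, 2008:
month 10 − 13 = -3, which is month 9 of year 2007 → September 2007.
Day 11 is valid in September, giving September 11, 2007.
Subtracting 12 months from September 11, 2007:
month 9 − 12 = -3, which is month 9 of year 2006 → September 2006.
Day 11 is valid in September, giving September 11, 2006.
Adding 9 weeks (= 63 days) from September 11, 2006:
September has 30 days, so 30 − 11 = 19 days remain after September 11, 2006; 63 − 19 = 44 left.
October 2006 has 31 days: 44 − 31 = 13 left.
13 days into November 2006 → November 13, 2006.

November 13, 2006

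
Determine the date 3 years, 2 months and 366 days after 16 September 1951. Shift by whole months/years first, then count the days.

Adding 3 years, 2 months and 366 days from September 16, 1951: first the month/year part, then the days.
+3 years → 1954; month 9 + 2 = 11 → November 1954.
Day 16 is valid in November, giving November 16, 1954.
Now add 366 days from November 16, 1954.
November has 30 days, so 30 − 16 = 14 days remain after November 16, 1954; 366 − 14 = 352 left.
December 1954 has 31 days: 352 − 31 = 321 left.
January 1955 has 31 days: 321 − 31 = 290 left.
February 1955 has 28 days (1955 is not a leap year): 290 − 28 = 262 left.
March 1955 has 31 days: 262 − 31 = 231 left.
April 1955 has 30 days: 231 − 30 = 201 left.
May 1955 has 31 days: 201 − 31 = 170 left.
June 1955 has 30 days: 170 − 30 = 140 left.
July 1955 has 31 days: 140 − 31 = 109 left.
August 1955 has 31 days: 109 − 31 = 78 left.
September 1955 has 30 days: 78 − 30 = 48 left.
October 1955 has 31 days: 48 − 31 = 17 left.
17 days into November 1955 → November 17, 1955.

November 17, 1955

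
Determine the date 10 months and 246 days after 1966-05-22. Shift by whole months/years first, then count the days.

November 23, 1967

Adding 10 months and 246 days from May 22, 1966: first the month/year part, then the days.
month 5 + 10 = 15, which is month 3 of year 1967 → March 1967.
Day 22 is valid in March, giving March 22, 1967.
Now add 246 days from March 22, 1967.
March has 31 days, so 31 − 22 = 9 days remain after March 22, 1967; 246 − 9 = 237 left.
April 1967 has 30 days: 237 − 30 = 207 left.
May 1967 has 31 days: 207 − 31 = 176 left.
June 1967 has 30 days: 176 − 30 = 146 left.
July 1967 has 31 days: 146 − 31 = 115 left.
August 1967 has 31 days: 115 − 31 = 84 left.
September 1967 has 30 days: 84 − 30 = 54 left.
October 1967 has 31 days: 54 − 31 = 23 left.
23 days into November 1967 → November 23, 1967.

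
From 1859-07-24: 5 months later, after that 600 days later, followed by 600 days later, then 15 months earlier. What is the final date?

Adding 5 months from July 24, 1859:
month 7 + 5 = 12 → December 1859.
Day 24 is valid in December, giving December 24, 1859.
Advancing 600 days from December 24, 1859:
December has 31 days, so 31 − 24 = 7 days remain after December 24, 1859; 600 − 7 = 593 left.
January 1860 has 31 days: 593 − 31 = 562 left.
February 1860 has 29 days (1860 is a leap year): 562 − 29 = 533 left.
March 1860 has 31 days: 533 − 31 = 502 left.
April 1860 has 30 days: 502 − 30 = 472 left.
May 1860 has 31 days: 472 − 31 = 441 left.
June 1860 has 30 days: 441 − 30 = 411 left.
July 1860 has 31 days: 411 − 31 = 380 left.
August 1860 has 31 days: 380 − 31 = 349 left.
September 1860 has 30 days: 349 − 30 = 319 left.
October 1860 has 31 days: 319 − 31 = 288 left.
November 1860 has 30 days: 288 − 30 = 258 left.
December 1860 has 31 days: 258 − 31 = 227 left.
January 1861 has 31 days: 227 − 31 = 196 left.
February 1861 has 28 days (1861 is not a leap year): 196 − 28 = 168 left.
March 1861 has 31 days: 168 − 31 = 137 left.
April 1861 has 30 days: 137 − 30 = 107 left.
May 1861 has 31 days: 107 − 31 = 76 left.
June 1861 has 30 days: 76 − 30 = 46 left.
July 1861 has 31 days: 46 − 31 = 15 left.
15 days into August 1861 → August 15, 1861.
Advancing 600 days from August 15, 1861:
August has 31 days, so 31 − 15 = 16 days remain after August 15, 1861; 600 − 16 = 584 left.
September 1861 has 30 days: 584 − 30 = 554 left.
October 1861 has 31 days: 554 − 31 = 523 left.
November 1861 has 30 days: 523 − 30 = 493 left.
December 1861 has 31 days: 493 − 31 = 462 left.
January 1862 has 31 days: 462 − 31 = 431 left.
February 1862 has 28 days (1862 is not a leap year): 431 − 28 = 403 left.
March 1862 has 31 days: 403 − 31 = 372 left.
April 1862 has 30 days: 372 − 30 = 342 left.
May 1862 has 31 days: 342 − 31 = 311 left.
June 1862 has 30 days: 311 − 30 = 281 left.
July 1862 has 31 days: 281 − 31 = 250 left.
August 1862 has 31 days: 250 − 31 = 219 left.
September 1862 has 30 days: 219 − 30 = 189 left.
October 1862 has 31 days: 189 − 31 = 158 left.
November 1862 has 30 days: 158 − 30 = 128 left.
December 1862 has 31 days: 128 − 31 = 97 left.
January 1863 has 31 days: 97 − 31 = 66 left.
February 1863 has 28 days (1863 is not a leap year): 66 − 28 = 38 left.
March 1863 has 31 days: 38 − 31 = 7 left.
7 days into April 1863 → April 7, 1863.
Counting back 15 months from April 7, 1863:
month 4 − 15 = -11, which is month 1 of year 1862 → January 1862.
Day 7 is valid in January, giving January 7, 1862.

January 7, 1862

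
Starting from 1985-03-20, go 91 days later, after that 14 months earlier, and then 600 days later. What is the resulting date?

Advancing 91 days from March 20, 1985:
March has 31 days, so 31 − 20 = 11 days remain after March 20, 1985; 91 − 11 = 80 left.
April 1985 has 30 days: 80 − 30 = 50 left.
May 1985 has 31 days: 50 − 31 = 19 left.
19 days into June 1985 → June 19, 1985.
Going back 14 months from June 19, 1985:
month 6 − 14 = -8, which is month 4 of year 1984 → April 1984.
Day 19 is valid in April, giving April 19, 1984.
Advancing 600 days from April 19, 1984:
April has 30 days, so 30 − 19 = 11 days remain after April 19, 1984; 600 − 11 = 589 left.
May 1984 has 31 days: 589 − 31 = 558 left.
June 1984 has 30 days: 558 − 30 = 528 left.
July 1984 has 31 days: 528 − 31 = 497 left.
August 1984 has 31 days: 497 − 31 = 466 left.
September 1984 has 30 days: 466 − 30 = 436 left.
October 1984 has 31 days: 436 − 31 = 405 left.
November 1984 has 30 days: 405 − 30 = 375 left.
December 1984 has 31 days: 375 − 31 = 344 left.
January 1985 has 31 days: 344 − 31 = 313 left.
February 1985 has 28 days (1985 is not a leap year): 313 − 28 = 285 left.
March 1985 has 31 days: 285 − 31 = 254 left.
April 1985 has 30 days: 254 − 30 = 224 left.
May 1985 has 31 days: 224 − 31 = 193 left.
June 1985 has 30 days: 193 − 30 = 163 left.
July 1985 has 31 days: 163 − 31 = 132 left.
August 1985 has 31 days: 132 − 31 = 101 left.
September 1985 has 30 days: 101 − 30 = 71 left.
October 1985 has 31 days: 71 − 31 = 40 left.
November 1985 has 30 days: 40 − 30 = 10 left.
10 days into December 1985 → December 10, 1985.

December 10, 1985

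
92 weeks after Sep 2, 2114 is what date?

June 7, 2116

Adding 92 weeks = 644 days from September 2, 2114.
September has 30 days, so 30 − 2 = 28 days remain after September 2, 2114; 644 − 28 = 616 left.
October 2114 has 31 days: 616 − 31 = 585 left.
November 2114 has 30 days: 585 − 30 = 555 left.
December 2114 has 31 days: 555 − 31 = 524 left.
January 2115 has 31 days: 524 − 31 = 493 left.
February 2115 has 28 days (2115 is not a leap year): 493 − 28 = 465 left.
March 2115 has 31 days: 465 − 31 = 434 left.
April 2115 has 30 days: 434 − 30 = 404 left.
May 2115 has 31 days: 404 − 31 = 373 left.
June 2115 has 30 days: 373 − 30 = 343 left.
July 2115 has 31 days: 343 − 31 = 312 left.
August 2115 has 31 days: 312 − 31 = 281 left.
September 2115 has 30 days: 281 − 30 = 251 left.
October 2115 has 31 days: 251 − 31 = 220 left.
November 2115 has 30 days: 220 − 30 = 190 left.
December 2115 has 31 days: 190 − 31 = 159 left.
January 2116 has 31 days: 159 − 31 = 128 left.
February 2116 has 29 days (2116 is a leap year): 128 − 29 = 99 left.
March 2116 has 31 days: 99 − 31 = 68 left.
April 2116 has 30 days: 68 − 30 = 38 left.
May 2116 has 31 days: 38 − 31 = 7 left.
7 days into June 2116 → June 7, 2116.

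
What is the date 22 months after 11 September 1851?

Advancing 22 months from September 11, 1851.
month 9 + 22 = 31, which is month 7 of year 1853 → July 1853.
Day 11 is valid in July, giving July 11, 1853.

July 11, 1853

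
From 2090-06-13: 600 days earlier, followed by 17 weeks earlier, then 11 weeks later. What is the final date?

September 9, 2088

Going back 600 days from June 13, 2090:
Going back 13 days from June 13, 2090 reaches the end of the previous month; 600 − 13 = 587 left.
May 2090 has 31 days: 587 − 31 = 556 left.
April 2090 has 30 days: 556 − 30 = 526 left.
March 2090 has 31 days: 526 − 31 = 495 left.
February 2090 has 28 days (2090 is not a leap year): 495 − 28 = 467 left.
January 2090 has 31 days: 467 − 31 = 436 left.
December 2089 has 31 days: 436 − 31 = 405 left.
November 2089 has 30 days: 405 − 30 = 375 left.
October 2089 has 31 days: 375 − 31 = 344 left.
September 2089 has 30 days: 344 − 30 = 314 left.
August 2089 has 31 days: 314 − 31 = 283 left.
July 2089 has 31 days: 283 − 31 = 252 left.
June 2089 has 30 days: 252 − 30 = 222 left.
May 2089 has 31 days: 222 − 31 = 191 left.
April 2089 has 30 days: 191 − 30 = 161 left.
March 2089 has 31 days: 161 − 31 = 130 left.
February 2089 has 28 days (2089 is not a leap year): 130 − 28 = 102 left.
January 2089 has 31 days: 102 − 31 = 71 left.
December 2088 has 31 days: 71 − 31 = 40 left.
November 2088 has 30 days: 40 − 30 = 10 left.
October 2088 has 31 days; 31 − 10 = 21 → October 21, 2088.
Counting back 17 weeks (= 119 days) from October 21, 2088:
Going back 21 days from October 21, 2088 reaches the end of the previous month; 119 − 21 = 98 left.
September 2088 has 30 days: 98 − 30 = 68 left.
August 2088 has 31 days: 68 − 31 = 37 left.
July 2088 has 31 days: 37 − 31 = 6 left.
June 2088 has 30 days; 30 − 6 = 24 → June 24, 2088.
Adding 11 weeks (= 77 days) from June 24, 2088:
June has 30 days, so 30 − 24 = 6 days remain after June 24, 2088; 77 − 6 = 71 left.
July 2088 has 31 days: 71 − 31 = 40 left.
August 2088 has 31 days: 40 − 31 = 9 left.
9 days into September 2088 → September 9, 2088.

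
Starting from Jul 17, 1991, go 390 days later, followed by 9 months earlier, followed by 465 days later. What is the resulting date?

Advancing 390 days from July 17, 1991:
July has 31 days, so 31 − 17 = 14 days remain after July 17, 1991; 390 − 14 = 376 left.
August 1991 has 31 days: 376 − 31 = 345 left.
September 1991 has 30 days: 345 − 30 = 315 left.
October 1991 has 31 days: 315 − 31 = 284 left.
November 1991 has 30 days: 284 − 30 = 254 left.
December 1991 has 31 days: 254 − 31 = 223 left.
January 1992 has 31 days: 223 − 31 = 192 left.
February 1992 has 29 days (1992 is a leap year): 192 − 29 = 163 left.
March 1992 has 31 days: 163 − 31 = 132 left.
April 1992 has 30 days: 132 − 30 = 102 left.
May 1992 has 31 days: 102 − 31 = 71 left.
June 1992 has 30 days: 71 − 30 = 41 left.
July 1992 has 31 days: 41 − 31 = 10 left.
10 days into August 1992 → August 10, 1992.
Going back 9 months from August 10, 1992:
month 8 − 9 = -1, which is month 11 of year 1991 → November 1991.
Day 10 is valid in November, giving November 10, 1991.
Counting forward 465 days from November 10, 1991:
November has 30 days, so 30 − 10 = 20 days remain after November 10, 1991; 465 − 20 = 445 left.
December 1991 has 31 days: 445 − 31 = 414 left.
January 1992 has 31 days: 414 − 31 = 383 left.
February 1992 has 29 days (1992 is a leap year): 383 − 29 = 354 left.
March 1992 has 31 days: 354 − 31 = 323 left.
April 1992 has 30 days: 323 − 30 = 293 left.
May 1992 has 31 days: 293 − 31 = 262 left.
June 1992 has 30 days: 262 − 30 = 232 left.
July 1992 has 31 days: 232 − 31 = 201 left.
August 1992 has 31 days: 201 − 31 = 170 left.
September 1992 has 30 days: 170 − 30 = 140 left.
October 1992 has 31 days: 140 − 31 = 109 left.
November 1992 has 30 days: 109 − 30 = 79 left.
December 1992 has 31 days: 79 − 31 = 48 left.
January 1993 has 31 days: 48 − 31 = 17 left.
17 days into February 1993 → February 17, 1993.

February 17, 1993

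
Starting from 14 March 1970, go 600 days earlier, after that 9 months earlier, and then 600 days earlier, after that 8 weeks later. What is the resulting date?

Going back 600 days from March 14, 1970:
Going back 14 days from March 14, 1970 reaches the end of the previous month; 600 − 14 = 586 left.
February 1970 has 28 days (1970 is not a leap year): 586 − 28 = 558 left.
January 1970 has 31 days: 558 − 31 = 527 left.
December 1969 has 31 days: 527 − 31 = 496 left.
November 1969 has 30 days: 496 − 30 = 466 left.
October 1969 has 31 days: 466 − 31 = 435 left.
September 1969 has 30 days: 435 − 30 = 405 left.
August 1969 has 31 days: 405 − 31 = 374 left.
July 1969 has 31 days: 374 − 31 = 343 left.
June 1969 has 30 days: 343 − 30 = 313 left.
May 1969 has 31 days: 313 − 31 = 282 left.
April 1969 has 30 days: 282 − 30 = 252 left.
March 1969 has 31 days: 252 − 31 = 221 left.
February 1969 has 28 days (1969 is not a leap year): 221 − 28 = 193 left.
January 1969 has 31 days: 193 − 31 = 162 left.
December 1968 has 31 days: 162 − 31 = 131 left.
November 1968 has 30 days: 131 − 30 = 101 left.
October 1968 has 31 days: 101 − 31 = 70 left.
September 1968 has 30 days: 70 − 30 = 40 left.
August 1968 has 31 days: 40 − 31 = 9 left.
July 1968 has 31 days; 31 − 9 = 22 → July 22, 1968.
Going back 9 months from July 22, 1968:
month 7 − 9 = -2, which is month 10 of year 1967 → October 1967.
Day 22 is valid in October, giving October 22, 1967.
Going back 600 days from October 22, 1967:
Going back 22 days from October 22, 1967 reaches the end of the previous month; 600 − 22 = 578 left.
September 1967 has 30 days: 578 − 30 = 548 left.
August 1967 has 31 days: 548 − 31 = 517 left.
July 1967 has 31 days: 517 − 31 = 486 left.
June 1967 has 30 days: 486 − 30 = 456 left.
May 1967 has 31 days: 456 − 31 = 425 left.
April 1967 has 30 days: 425 − 30 = 395 left.
March 1967 has 31 days: 395 − 31 = 364 left.
February 1967 has 28 days (1967 is not a leap year): 364 − 28 = 336 left.
January 1967 has 31 days: 336 − 31 = 305 left.
December 1966 has 31 days: 305 − 31 = 274 left.
November 1966 has 30 days: 274 − 30 = 244 left.
October 1966 has 31 days: 244 − 31 = 213 left.
September 1966 has 30 days: 213 − 30 = 183 left.
August 1966 has 31 days: 183 − 31 = 152 left.
July 1966 has 31 days: 152 − 31 = 121 left.
June 1966 has 30 days: 121 − 30 = 91 left.
May 1966 has 31 days: 91 − 31 = 60 left.
April 1966 has 30 days: 60 − 30 = 30 left.
March 1966 has 31 days; 31 − 30 = 1 → March 1, 1966.
Counting forward 8 weeks (= 56 days) from March 1, 1966:
March has 31 days, so 31 − 1 = 30 days remain after March 1, 1966; 56 − 30 = 26 left.
26 days into April 1966 → April 26, 1966.

April 26, 1966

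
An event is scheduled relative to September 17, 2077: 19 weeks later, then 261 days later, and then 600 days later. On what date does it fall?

Advancing 19 weeks (= 133 days) from September 17, 2077:
September has 30 days, so 30 − 17 = 13 days remain after September 17, 2077; 133 − 13 = 120 left.
October 2077 has 31 days: 120 − 31 = 89 left.
November 2077 has 30 days: 89 − 30 = 59 left.
December 2077 has 31 days: 59 − 31 = 28 left.
28 days into January 2078 → January 28, 2078.
Counting forward 261 days from January 28, 2078:
January has 31 days, so 31 − 28 = 3 days remain after January 28, 2078; 261 − 3 = 258 left.
February 2078 has 28 days (2078 is not a leap year): 258 − 28 = 230 left.
March 2078 has 31 days: 230 − 31 = 199 left.
April 2078 has 30 days: 199 − 30 = 169 left.
May 2078 has 31 days: 169 − 31 = 138 left.
June 2078 has 30 days: 138 − 30 = 108 left.
July 2078 has 31 days: 108 − 31 = 77 left.
August 2078 has 31 days: 77 − 31 = 46 left.
September 2078 has 30 days: 46 − 30 = 16 left.
16 days into October 2078 → October 16, 2078.
Adding 600 days from October 16, 2078:
October has 31 days, so 31 − 16 = 15 days remain after October 16, 2078; 600 − 15 = 585 left.
November 2078 has 30 days: 585 − 30 = 555 left.
December 2078 has 31 days: 555 − 31 = 524 left.
January 2079 has 31 days: 524 − 31 = 493 left.
February 2079 has 28 days (2079 is not a leap year): 493 − 28 = 465 left.
March 2079 has 31 days: 465 − 31 = 434 left.
April 2079 has 30 days: 434 − 30 = 404 left.
May 2079 has 31 days: 404 − 31 = 373 left.
June 2079 has 30 days: 373 − 30 = 343 left.
July 2079 has 31 days: 343 − 31 = 312 left.
August 2079 has 31 days: 312 − 31 = 281 left.
September 2079 has 30 days: 281 − 30 = 251 left.
October 2079 has 31 days: 251 − 31 = 220 left.
November 2079 has 30 days: 220 − 30 = 190 left.
December 2079 has 31 days: 190 − 31 = 159 left.
January 2080 has 31 days: 159 − 31 = 128 left.
February 2080 has 29 days (2080 is a leap year): 128 − 29 = 99 left.
March 2080 has 31 days: 99 − 31 = 68 left.
April 2080 has 30 days: 68 − 30 = 38 left.
May 2080 has 31 days: 38 − 31 = 7 left.
7 days into June 2080 → June 7, 2080.

June 7, 2080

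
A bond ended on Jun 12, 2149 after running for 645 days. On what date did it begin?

September 6, 2147

Subtracting 645 days from June 12, 2149.
Going back 12 days from June 12, 2149 reaches the end of the previous month; 645 − 12 = 633 left.
May 2149 has 31 days: 633 − 31 = 602 left.
April 2149 has 30 days: 602 − 30 = 572 left.
March 2149 has 31 days: 572 − 31 = 541 left.
February 2149 has 28 days (2149 is not a leap year): 541 − 28 = 513 left.
January 2149 has 31 days: 513 − 31 = 482 left.
December 2148 has 31 days: 482 − 31 = 451 left.
November 2148 has 30 days: 451 − 30 = 421 left.
October 2148 has 31 days: 421 − 31 = 390 left.
September 2148 has 30 days: 390 − 30 = 360 left.
August 2148 has 31 days: 360 − 31 = 329 left.
July 2148 has 31 days: 329 − 31 = 298 left.
June 2148 has 30 days: 298 − 30 = 268 left.
May 2148 has 31 days: 268 − 31 = 237 left.
April 2148 has 30 days: 237 − 30 = 207 left.
March 2148 has 31 days: 207 − 31 = 176 left.
February 2148 has 29 days (2148 is a leap year): 176 − 29 = 147 left.
January 2148 has 31 days: 147 − 31 = 116 left.
December 2147 has 31 days: 116 − 31 = 85 left.
November 2147 has 30 days: 85 − 30 = 55 left.
October 2147 has 31 days: 55 − 31 = 24 left.
September 2147 has 30 days; 30 − 24 = 6 → September 6, 2147.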